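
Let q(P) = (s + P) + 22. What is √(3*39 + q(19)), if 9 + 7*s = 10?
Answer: 3*√861/7 ≈ 12.575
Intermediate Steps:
s = ⅐ (s = -9/7 + (⅐)*10 = -9/7 + 10/7 = ⅐ ≈ 0.14286)
q(P) = 155/7 + P (q(P) = (⅐ + P) + 22 = 155/7 + P)
√(3*39 + q(19)) = √(3*39 + (155/7 + 19)) = √(117 + 288/7) = √(1107/7) = 3*√861/7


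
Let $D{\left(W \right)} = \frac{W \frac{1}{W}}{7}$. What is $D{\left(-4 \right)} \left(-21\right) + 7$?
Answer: $4$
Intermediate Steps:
$D{\left(W \right)} = \frac{1}{7}$ ($D{\left(W \right)} = 1 \cdot \frac{1}{7} = \frac{1}{7}$)
$D{\left(-4 \right)} \left(-21\right) + 7 = \frac{1}{7} \left(-21\right) + 7 = -3 + 7 = 4$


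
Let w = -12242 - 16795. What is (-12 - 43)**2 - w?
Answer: 32062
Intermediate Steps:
w = -29037
(-12 - 43)**2 - w = (-12 - 43)**2 - 1*(-29037) = (-55)**2 + 29037 = 3025 + 29037 = 32062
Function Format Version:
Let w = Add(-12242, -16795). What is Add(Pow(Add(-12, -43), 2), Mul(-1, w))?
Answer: 32062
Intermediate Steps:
w = -29037
Add(Pow(Add(-12, -43), 2), Mul(-1, w)) = Add(Pow(Add(-12, -43), 2), Mul(-1, -29037)) = Add(Pow(-55, 2), 29037) = Add(3025, 29037) = 32062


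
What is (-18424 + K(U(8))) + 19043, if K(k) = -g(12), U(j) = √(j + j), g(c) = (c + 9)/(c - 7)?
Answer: 3074/5 ≈ 614.80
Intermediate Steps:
g(c) = (9 + c)/(-7 + c)
U(j) = √2*√j (U(j) = √(2*j) = √2*√j)
K(k) = -21/5 (K(k) = -(9 + 12)/(-7 + 12) = -21/5)
(-18424 + K(U(8))) + 19043 = (-18424 - 21/5) + 19043 = -92141/5 + 19043 = 3074/5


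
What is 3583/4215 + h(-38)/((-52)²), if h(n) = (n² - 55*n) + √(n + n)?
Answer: 12292121/5698680 + I*√19/1352 ≈ 2.157 + 0.003224*I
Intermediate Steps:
h(n) = n² - 55*n + √2*√n (h(n) = (n² - 55*n) + √(2*n) = (n² - 55*n) + √2*√n = n² - 55*n + √2*√n)
3583/4215 + h(-38)/((-52)²) = 3583/4215 + ((-38)² - 55*(-38) + √2*√(-38))/((-52)²) = 3583*(1/4215) + (1444 + 2090 + √2*(I*√38))/2704 = 3583/4215 + (1444 + 2090 + 2*I*√19)*(1/2704) = 3583/4215 + (3534 + 2*I*√19)*(1/2704) = 3583/4215 + (1767/1352 + I*√19/1352) = 12292121/5698680 + I*√19/1352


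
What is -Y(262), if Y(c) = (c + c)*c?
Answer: -137288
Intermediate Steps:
Y(c) = 2*c² (Y(c) = (2*c)*c = 2*c²)
-Y(262) = -2*262² = -2*68644 = -1*137288 = -137288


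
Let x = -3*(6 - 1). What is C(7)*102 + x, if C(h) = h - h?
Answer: -15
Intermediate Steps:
C(h) = 0
x = -15 (x = -3*5 = -15)
C(7)*102 + x = 0*102 - 15 = 0 - 15 = -15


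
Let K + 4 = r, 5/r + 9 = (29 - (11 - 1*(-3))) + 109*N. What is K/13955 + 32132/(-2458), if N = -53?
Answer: -1293892520511/98976660845 ≈ -13.073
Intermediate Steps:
r = -5/5771 (r = 5/(-9 + ((29 - (11 - 1*(-3))) + 109*(-53))) = 5/(-9 + ((29 - (11 + 3)) - 5777)) = 5/(-9 + ((29 - 1*14) - 5777)) = 5/(-9 + ((29 - 14) - 5777)) = 5/(-9 + (15 - 5777)) = 5/(-9 - 5762) = 5/(-5771) = 5*(-1/5771) = -5/5771 ≈ -0.00086640)
K = -23089/5771 (K = -4 - 5/5771 = -23089/5771 ≈ -4.0009)
K/13955 + 32132/(-2458) = -23089/5771/13955 + 32132/(-2458) = -23089/5771*1/13955 + 32132*(-1/2458) = -23089/80534305 - 16066/1229 = -1293892520511/98976660845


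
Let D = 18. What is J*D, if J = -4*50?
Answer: -3600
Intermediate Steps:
J = -200
J*D = -200*18 = -3600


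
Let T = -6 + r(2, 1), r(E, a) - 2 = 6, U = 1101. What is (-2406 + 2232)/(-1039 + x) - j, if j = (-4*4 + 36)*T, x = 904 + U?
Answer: -6469/161 ≈ -40.180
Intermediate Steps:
r(E, a) = 8 (r(E, a) = 2 + 6 = 8)
T = 2 (T = -6 + 8 = 2)
x = 2005 (x = 904 + 1101 = 2005)
j = 40 (j = (-4*4 + 36)*2 = (-16 + 36)*2 = 20*2 = 40)
(-2406 + 2232)/(-1039 + x) - j = (-2406 + 2232)/(-1039 + 2005) - 1*40 = -174/966 - 40 = -174*1/966 - 40 = -29/161 - 40 = -6469/161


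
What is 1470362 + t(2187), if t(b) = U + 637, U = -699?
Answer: 1470300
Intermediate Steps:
t(b) = -62 (t(b) = -699 + 637 = -62)
1470362 + t(2187) = 1470362 - 62 = 1470300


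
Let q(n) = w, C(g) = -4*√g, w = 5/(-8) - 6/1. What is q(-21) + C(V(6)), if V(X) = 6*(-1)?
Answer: -53/8 - 4*I*√6 ≈ -6.625 - 9.798*I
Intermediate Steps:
V(X) = -6
w = -53/8 (w = 5*(-⅛) - 6*1 = -5/8 - 6 = -53/8 ≈ -6.6250)
q(n) = -53/8
q(-21) + C(V(6)) = -53/8 - 4*I*√6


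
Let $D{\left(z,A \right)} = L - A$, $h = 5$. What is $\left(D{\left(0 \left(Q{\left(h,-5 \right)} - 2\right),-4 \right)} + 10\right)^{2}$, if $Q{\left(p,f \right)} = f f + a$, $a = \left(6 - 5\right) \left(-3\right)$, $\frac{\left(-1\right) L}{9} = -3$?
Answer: $1681$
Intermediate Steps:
$L = 27$ ($L = \left(-9\right) \left(-3\right) = 27$)
$a = -3$ ($a = 1 \left(-3\right) = -3$)
$Q{\left(p,f \right)} = -3 + f^{2}$ ($Q{\left(p,f \right)} = f f - 3 = f^{2} - 3 = -3 + f^{2}$)
$D{\left(z,A \right)} = 27 - A$
$\left(D{\left(0 \left(Q{\left(h,-5 \right)} - 2\right),-4 \right)} + 10\right)^{2} = \left(\left(27 - -4\right) + 10\right)^{2} = \left(\left(27 + 4\right) + 10\right)^{2} = \left(31 + 10\right)^{2} = 41^{2} = 1681$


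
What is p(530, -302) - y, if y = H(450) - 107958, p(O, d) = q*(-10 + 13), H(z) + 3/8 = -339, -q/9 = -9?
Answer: 868323/8 ≈ 1.0854e+5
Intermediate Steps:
q = 81 (q = -9*(-9) = 81)
H(z) = -2715/8 (H(z) = -3/8 - 339 = -2715/8)
p(O, d) = 243 (p(O, d) = 81*(-10 + 13) = 81*3 = 243)
y = -866379/8 (y = -2715/8 - 107958 = -866379/8 ≈ -1.0830e+5)
p(530, -302) - y = 243 - 1*(-866379/8) = 243 + 866379/8 = 868323/8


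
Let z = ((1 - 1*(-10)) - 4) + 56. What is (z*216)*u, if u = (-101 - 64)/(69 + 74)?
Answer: -204120/13 ≈ -15702.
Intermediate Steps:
u = -15/13 (u = -165/143 = -165*1/143 = -15/13 ≈ -1.1538)
z = 63 (z = ((1 + 10) - 4) + 56 = (11 - 4) + 56 = 7 + 56 = 63)
(z*216)*u = (63*216)*(-15/13) = 13608*(-15/13) = -204120/13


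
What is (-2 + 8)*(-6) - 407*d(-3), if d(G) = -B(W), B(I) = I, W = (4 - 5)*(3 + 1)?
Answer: -1664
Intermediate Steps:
W = -4 (W = -1*4 = -4)
d(G) = 4 (d(G) = -1*(-4) = 4)
(-2 + 8)*(-6) - 407*d(-3) = (-2 + 8)*(-6) - 407*4 = 6*(-6) - 1628 = -36 - 1628 = -1664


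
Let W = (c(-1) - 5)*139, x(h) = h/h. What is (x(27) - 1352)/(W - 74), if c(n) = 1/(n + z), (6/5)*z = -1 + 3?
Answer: 2702/1121 ≈ 2.4103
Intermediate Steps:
z = 5/3 (z = 5*(-1 + 3)/6 = (⅚)*2 = 5/3 ≈ 1.6667)
c(n) = 1/(5/3 + n) (c(n) = 1/(n + 5/3) = 1/(5/3 + n))
x(h) = 1
W = -973/2 (W = (3/(5 + 3*(-1)) - 5)*139 = (3/(5 - 3) - 5)*139 = (3/2 - 5)*139 = -7/2*139 = -973/2 ≈ -486.50)
(x(27) - 1352)/(W - 74) = (1 - 1352)/(-973/2 - 74) = -1351/(-1121/2) = -1351*(-2/1121) = 2702/1121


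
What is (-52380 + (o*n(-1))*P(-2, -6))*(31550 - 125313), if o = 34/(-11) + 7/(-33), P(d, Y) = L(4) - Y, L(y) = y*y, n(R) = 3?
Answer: 4931746274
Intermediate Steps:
L(y) = y²
P(d, Y) = 16 - Y (P(d, Y) = 4² - Y = 16 - Y)
o = -109/33 (o = 34*(-1/11) + 7*(-1/33) = -34/11 - 7/33 = -109/33 ≈ -3.3030)
(-52380 + (o*n(-1))*P(-2, -6))*(31550 - 125313) = (-52380 + (-109/33*3)*(16 - 1*(-6)))*(31550 - 125313) = (-52380 - 109*(16 + 6)/11)*(-93763) = (-52380 - 109/11*22)*(-93763) = (-52380 - 218)*(-93763) = -52598*(-93763) = 4931746274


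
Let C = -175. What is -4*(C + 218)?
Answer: -172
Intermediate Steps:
-4*(C + 218) = -4*(-175 + 218) = -4*43 = -172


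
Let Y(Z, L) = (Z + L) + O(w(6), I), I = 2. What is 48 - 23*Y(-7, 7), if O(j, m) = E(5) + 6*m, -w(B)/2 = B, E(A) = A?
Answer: -343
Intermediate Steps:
w(B) = -2*B
O(j, m) = 5 + 6*m
Y(Z, L) = 17 + L + Z (Y(Z, L) = (Z + L) + (5 + 6*2) = (L + Z) + (5 + 12) = (L + Z) + 17 = 17 + L + Z)
48 - 23*Y(-7, 7) = 48 - 23*(17 + 7 - 7) = 48 - 23*17 = 48 - 391 = -343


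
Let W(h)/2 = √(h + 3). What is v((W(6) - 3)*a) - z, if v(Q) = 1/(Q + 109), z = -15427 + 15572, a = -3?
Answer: -14499/100 ≈ -144.99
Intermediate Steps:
W(h) = 2*√(3 + h) (W(h) = 2*√(h + 3) = 2*√(3 + h))
z = 145
v(Q) = 1/(109 + Q)
v((W(6) - 3)*a) - z = 1/(109 + (2*√(3 + 6) - 3)*(-3)) - 1*145 = 1/(109 + (2*√9 - 3)*(-3)) - 145 = 1/(109 + (2*3 - 3)*(-3)) - 145 = 1/(109 + (6 - 3)*(-3)) - 145 = 1/(109 + 3*(-3)) - 145 = 1/(109 - 9) - 145 = 1/100 - 145 = -14499/100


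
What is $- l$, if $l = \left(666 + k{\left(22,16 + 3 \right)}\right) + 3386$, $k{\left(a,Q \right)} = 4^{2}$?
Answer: $-4068$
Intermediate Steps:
$k{\left(a,Q \right)} = 16$
$l = 4068$ ($l = \left(666 + 16\right) + 3386 = 682 + 3386 = 4068$)
$- l = \left(-1\right) 4068 = -4068$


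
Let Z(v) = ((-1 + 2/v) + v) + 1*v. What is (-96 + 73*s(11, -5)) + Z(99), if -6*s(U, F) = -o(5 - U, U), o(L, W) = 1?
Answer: 22411/198 ≈ 113.19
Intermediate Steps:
s(U, F) = 1/6 (s(U, F) = -(-1)/6 = -1/6*(-1) = 1/6)
Z(v) = -1 + 2*v + 2/v (Z(v) = (-1 + v + 2/v) + v = -1 + 2*v + 2/v)
(-96 + 73*s(11, -5)) + Z(99) = (-96 + 73*(1/6)) + (-1 + 2*99 + 2/99) = (-96 + 73/6) + (-1 + 198 + 2*(1/99)) = -503/6 + (-1 + 198 + 2/99) = -503/6 + 19505/99 = 22411/198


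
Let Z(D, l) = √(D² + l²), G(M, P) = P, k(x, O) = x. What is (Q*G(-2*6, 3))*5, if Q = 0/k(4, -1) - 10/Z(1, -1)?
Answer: -75*√2 ≈ -106.07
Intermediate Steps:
Q = -5*√2 (Q = 0/4 - 10/√(1² + (-1)²) = 0*(¼) - 10/√(1 + 1) = 0 - 10*√2/2 = 0 - 5*√2 = -5*√2 ≈ -7.0711)
(Q*G(-2*6, 3))*5 = (-5*√2*3)*5 = -15*√2*5 = -75*√2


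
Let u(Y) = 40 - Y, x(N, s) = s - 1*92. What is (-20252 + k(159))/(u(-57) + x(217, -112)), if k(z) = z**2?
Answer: -47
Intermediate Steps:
x(N, s) = -92 + s (x(N, s) = s - 92 = -92 + s)
(-20252 + k(159))/(u(-57) + x(217, -112)) = (-20252 + 159**2)/((40 - 1*(-57)) + (-92 - 112)) = (-20252 + 25281)/((40 + 57) - 204) = 5029/(97 - 204) = 5029/(-107) = 5029*(-1/107) = -47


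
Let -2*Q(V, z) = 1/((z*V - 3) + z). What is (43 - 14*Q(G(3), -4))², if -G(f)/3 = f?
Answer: 1572516/841 ≈ 1869.8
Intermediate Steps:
G(f) = -3*f
Q(V, z) = -1/(2*(-3 + z + V*z)) (Q(V, z) = -1/(2*((z*V - 3) + z)) = -1/(2*((V*z - 3) + z)) = -1/(2*((-3 + V*z) + z)) = -1/(2*(-3 + z + V*z)))
(43 - 14*Q(G(3), -4))² = (43 - (-14)/(-6 + 2*(-4) + 2*(-3*3)*(-4)))² = (43 - (-14)/(-6 - 8 + 2*(-9)*(-4)))² = (43 - (-14)/(-6 - 8 + 72))² = (43 - (-14)/58)² = (43 - 14*(-1/58))² = (43 + 7/29)² = (1254/29)² = 1572516/841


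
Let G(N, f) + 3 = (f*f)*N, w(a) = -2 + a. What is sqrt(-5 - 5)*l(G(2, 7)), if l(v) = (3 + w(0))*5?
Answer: 5*I*sqrt(10) ≈ 15.811*I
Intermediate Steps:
G(N, f) = -3 + N*f**2 (G(N, f) = -3 + (f*f)*N = -3 + f**2*N = -3 + N*f**2)
l(v) = 5 (l(v) = (3 + (-2 + 0))*5 = (3 - 2)*5 = 1*5 = 5)
sqrt(-5 - 5)*l(G(2, 7)) = sqrt(-5 - 5)*5 = sqrt(-10)*5 = (I*sqrt(10))*5 = 5*I*sqrt(10)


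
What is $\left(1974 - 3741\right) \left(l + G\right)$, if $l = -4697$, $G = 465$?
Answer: $7477944$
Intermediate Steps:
$\left(1974 - 3741\right) \left(l + G\right) = \left(1974 - 3741\right) \left(-4697 + 465\right) = \left(-1767\right) \left(-4232\right) = 7477944$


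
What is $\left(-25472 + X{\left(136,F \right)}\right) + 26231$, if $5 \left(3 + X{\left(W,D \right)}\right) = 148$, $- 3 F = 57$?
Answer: $\frac{3928}{5} \approx 785.6$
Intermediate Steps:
$F = -19$ ($F = \left(- \frac{1}{3}\right) 57 = -19$)
$X{\left(W,D \right)} = \frac{133}{5}$ ($X{\left(W,D \right)} = -3 + \frac{1}{5} \cdot 148 = -3 + \frac{148}{5} = \frac{133}{5}$)
$\left(-25472 + X{\left(136,F \right)}\right) + 26231 = \left(-25472 + \frac{133}{5}\right) + 26231 = - \frac{127227}{5} + 26231 = \frac{3928}{5}$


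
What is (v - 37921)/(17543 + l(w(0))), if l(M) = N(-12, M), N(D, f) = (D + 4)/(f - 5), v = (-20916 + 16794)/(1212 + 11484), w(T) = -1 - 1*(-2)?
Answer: -80241523/37125220 ≈ -2.1614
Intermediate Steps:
w(T) = 1 (w(T) = -1 + 2 = 1)
v = -687/2116 (v = -4122/12696 = -4122*1/12696 = -687/2116 ≈ -0.32467)
N(D, f) = (4 + D)/(-5 + f)
l(M) = -8/(-5 + M) (l(M) = (4 - 12)/(-5 + M) = -8/(-5 + M))
(v - 37921)/(17543 + l(w(0))) = (-687/2116 - 37921)/(17543 - 8/(-5 + 1)) = -80241523/(2116*(17543 - 8/(-4))) = -80241523/(2116*(17543 - 8*(-¼))) = -80241523/(2116*(17543 + 2)) = -80241523/2116/17545 = -80241523/2116*1/17545 = -80241523/37125220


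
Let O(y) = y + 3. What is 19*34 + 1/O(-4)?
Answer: 645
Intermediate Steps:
O(y) = 3 + y
19*34 + 1/O(-4) = 19*34 + 1/(3 - 4) = 646 + 1/(-1) = 646 - 1 = 645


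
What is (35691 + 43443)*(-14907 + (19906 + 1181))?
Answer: 489048120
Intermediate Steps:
(35691 + 43443)*(-14907 + (19906 + 1181)) = 79134*(-14907 + 21087) = 79134*6180 = 489048120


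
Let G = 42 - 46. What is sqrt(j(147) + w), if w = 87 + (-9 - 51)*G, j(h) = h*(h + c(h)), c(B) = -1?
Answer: 9*sqrt(269) ≈ 147.61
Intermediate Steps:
G = -4
j(h) = h*(-1 + h) (j(h) = h*(h - 1) = h*(-1 + h))
w = 327 (w = 87 + (-9 - 51)*(-4) = 87 - 60*(-4) = 87 + 240 = 327)
sqrt(j(147) + w) = sqrt(147*(-1 + 147) + 327) = sqrt(147*146 + 327) = sqrt(21462 + 327) = sqrt(21789) = 9*sqrt(269)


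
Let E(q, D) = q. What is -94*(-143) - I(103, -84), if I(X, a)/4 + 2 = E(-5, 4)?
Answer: 13470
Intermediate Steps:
I(X, a) = -28 (I(X, a) = -8 + 4*(-5) = -8 - 20 = -28)
-94*(-143) - I(103, -84) = -94*(-143) - 1*(-28) = 13442 + 28 = 13470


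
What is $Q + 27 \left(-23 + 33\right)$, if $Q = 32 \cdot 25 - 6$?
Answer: $1064$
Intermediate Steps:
$Q = 794$ ($Q = 800 - 6 = 794$)
$Q + 27 \left(-23 + 33\right) = 794 + 27 \left(-23 + 33\right) = 794 + 27 \cdot 10 = 794 + 270 = 1064$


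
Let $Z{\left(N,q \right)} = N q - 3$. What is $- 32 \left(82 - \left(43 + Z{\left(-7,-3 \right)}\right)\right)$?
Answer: $-672$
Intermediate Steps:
$Z{\left(N,q \right)} = -3 + N q$
$- 32 \left(82 - \left(43 + Z{\left(-7,-3 \right)}\right)\right) = - 32 \left(82 - \left(40 + 21\right)\right) = - 32 \left(82 - 61\right) = \left(-32\right) 21 = -672$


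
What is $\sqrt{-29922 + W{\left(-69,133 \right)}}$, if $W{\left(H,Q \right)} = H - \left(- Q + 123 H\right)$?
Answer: $i \sqrt{21371} \approx 146.19 i$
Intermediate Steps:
$W{\left(H,Q \right)} = Q - 122 H$ ($W{\left(H,Q \right)} = H - \left(- Q + 123 H\right) = Q - 122 H$)
$\sqrt{-29922 + W{\left(-69,133 \right)}} = \sqrt{-29922 + \left(133 - -8418\right)} = \sqrt{-29922 + \left(133 + 8418\right)} = \sqrt{-29922 + 8551} = \sqrt{-21371} = i \sqrt{21371}$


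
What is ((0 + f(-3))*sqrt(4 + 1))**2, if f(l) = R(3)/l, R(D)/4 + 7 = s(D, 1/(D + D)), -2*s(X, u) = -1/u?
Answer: 1280/9 ≈ 142.22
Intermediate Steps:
s(X, u) = 1/(2*u) (s(X, u) = -(-1)/(2*u) = 1/(2*u))
R(D) = -28 + 4*D (R(D) = -28 + 4*(1/(2*(1/(D + D)))) = -28 + 4*(1/(2*(1/(2*D)))) = -28 + 4*(1/(2*((1/(2*D))))) = -28 + 4*((2*D)/2) = -28 + 4*D)
f(l) = -16/l (f(l) = (-28 + 4*3)/l = (-28 + 12)/l = -16/l)
((0 + f(-3))*sqrt(4 + 1))**2 = ((0 - 16/(-3))*sqrt(4 + 1))**2 = ((0 - 16*(-1/3))*sqrt(5))**2 = ((0 + 16/3)*sqrt(5))**2 = (16*sqrt(5)/3)**2 = 1280/9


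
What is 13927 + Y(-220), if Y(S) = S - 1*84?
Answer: 13623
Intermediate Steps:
Y(S) = -84 + S (Y(S) = S - 84 = -84 + S)
13927 + Y(-220) = 13927 + (-84 - 220) = 13927 - 304 = 13623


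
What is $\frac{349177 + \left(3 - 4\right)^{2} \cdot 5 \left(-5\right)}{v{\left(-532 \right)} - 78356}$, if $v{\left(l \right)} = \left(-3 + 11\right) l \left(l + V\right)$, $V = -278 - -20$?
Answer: $\frac{29096}{273657} \approx 0.10632$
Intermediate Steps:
$V = -258$ ($V = -278 + 20 = -258$)
$v{\left(l \right)} = 8 l \left(-258 + l\right)$ ($v{\left(l \right)} = \left(-3 + 11\right) l \left(l - 258\right) = 8 l \left(-258 + l\right)$)
$\frac{349177 + \left(3 - 4\right)^{2} \cdot 5 \left(-5\right)}{v{\left(-532 \right)} - 78356} = \frac{349177 + \left(3 - 4\right)^{2} \cdot 5 \left(-5\right)}{8 \left(-532\right) \left(-258 - 532\right) - 78356} = \frac{349177 + \left(-1\right)^{2} \cdot 5 \left(-5\right)}{8 \left(-532\right) \left(-790\right) - 78356} = \frac{349177 + 1 \cdot 5 \left(-5\right)}{3362240 - 78356} = \frac{349177 + 5 \left(-5\right)}{3283884} = \left(349177 - 25\right) \frac{1}{3283884} = 349152 \cdot \frac{1}{3283884} = \frac{29096}{273657}$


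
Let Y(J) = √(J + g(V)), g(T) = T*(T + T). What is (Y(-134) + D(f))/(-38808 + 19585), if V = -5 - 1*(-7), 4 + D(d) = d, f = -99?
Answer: 103/19223 - 3*I*√14/19223 ≈ 0.0053582 - 0.00058393*I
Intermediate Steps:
D(d) = -4 + d
V = 2 (V = -5 + 7 = 2)
g(T) = 2*T² (g(T) = T*(2*T) = 2*T²)
Y(J) = √(8 + J) (Y(J) = √(J + 2*2²) = √(J + 2*4) = √(J + 8) = √(8 + J))
(Y(-134) + D(f))/(-38808 + 19585) = (√(8 - 134) + (-4 - 99))/(-38808 + 19585) = (√(-126) - 103)/(-19223) = (3*I*√14 - 103)*(-1/19223) = (-103 + 3*I*√14)*(-1/19223) = 103/19223 - 3*I*√14/19223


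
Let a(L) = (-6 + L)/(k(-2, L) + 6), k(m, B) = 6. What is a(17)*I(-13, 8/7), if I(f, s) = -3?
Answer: -11/4 ≈ -2.7500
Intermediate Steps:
a(L) = -1/2 + L/12 (a(L) = (-6 + L)/(6 + 6) = (-6 + L)/12 = (-6 + L)*(1/12) = -1/2 + L/12)
a(17)*I(-13, 8/7) = (-1/2 + (1/12)*17)*(-3) = (-1/2 + 17/12)*(-3) = (11/12)*(-3) = -11/4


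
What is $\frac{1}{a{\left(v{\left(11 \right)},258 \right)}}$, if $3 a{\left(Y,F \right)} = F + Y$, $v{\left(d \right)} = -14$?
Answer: $\frac{3}{244} \approx 0.012295$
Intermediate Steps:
$a{\left(Y,F \right)} = \frac{F}{3} + \frac{Y}{3}$ ($a{\left(Y,F \right)} = \frac{F + Y}{3} = \frac{F}{3} + \frac{Y}{3}$)
$\frac{1}{a{\left(v{\left(11 \right)},258 \right)}} = \frac{1}{\frac{1}{3} \cdot 258 + \frac{1}{3} \left(-14\right)} = \frac{1}{86 - \frac{14}{3}} = \frac{1}{\frac{244}{3}} = \frac{3}{244}$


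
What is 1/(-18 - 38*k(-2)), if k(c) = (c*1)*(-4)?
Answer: -1/322 ≈ -0.0031056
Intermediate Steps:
k(c) = -4*c (k(c) = c*(-4) = -4*c)
1/(-18 - 38*k(-2)) = 1/(-18 - (-152)*(-2)) = 1/(-18 - 38*8) = 1/(-18 - 304) = 1/(-322) = -1/322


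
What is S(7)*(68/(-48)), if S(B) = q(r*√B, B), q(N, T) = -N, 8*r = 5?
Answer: 85*√7/96 ≈ 2.3426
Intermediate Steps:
r = 5/8 (r = (⅛)*5 = 5/8 ≈ 0.62500)
S(B) = -5*√B/8
S(7)*(68/(-48)) = (-5*√7/8)*(68/(-48)) = (-5*√7/8)*(68*(-1/48)) = -5*√7/8*(-17/12) = 85*√7/96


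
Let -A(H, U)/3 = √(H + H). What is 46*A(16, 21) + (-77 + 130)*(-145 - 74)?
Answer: -11607 - 552*√2 ≈ -12388.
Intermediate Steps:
A(H, U) = -3*√2*√H (A(H, U) = -3*√(H + H) = -3*√2*√H)
46*A(16, 21) + (-77 + 130)*(-145 - 74) = 46*(-3*√2*√16) + (-77 + 130)*(-145 - 74) = 46*(-3*√2*4) + 53*(-219) = 46*(-12*√2) - 11607 = -552*√2 - 11607 = -11607 - 552*√2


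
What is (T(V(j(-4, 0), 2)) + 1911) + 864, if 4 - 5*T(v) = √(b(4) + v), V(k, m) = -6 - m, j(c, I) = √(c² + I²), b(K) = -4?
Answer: 13879/5 - 2*I*√3/5 ≈ 2775.8 - 0.69282*I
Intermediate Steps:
j(c, I) = √(I² + c²)
T(v) = ⅘ - √(-4 + v)/5
(T(V(j(-4, 0), 2)) + 1911) + 864 = ((⅘ - √(-4 + (-6 - 1*2))/5) + 1911) + 864 = ((⅘ - √(-4 + (-6 - 2))/5) + 1911) + 864 = ((⅘ - √(-4 - 8)/5) + 1911) + 864 = ((⅘ - 2*I*√3/5) + 1911) + 864 = (9559/5 - 2*I*√3/5) + 864 = 13879/5 - 2*I*√3/5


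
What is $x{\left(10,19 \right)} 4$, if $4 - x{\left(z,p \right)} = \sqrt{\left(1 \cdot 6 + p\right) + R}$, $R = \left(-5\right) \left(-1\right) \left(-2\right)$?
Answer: $16 - 4 \sqrt{15} \approx 0.50807$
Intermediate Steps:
$R = -10$ ($R = 5 \left(-2\right) = -10$)
$x{\left(z,p \right)} = 4 - \sqrt{-4 + p}$ ($x{\left(z,p \right)} = 4 - \sqrt{\left(1 \cdot 6 + p\right) - 10} = 4 - \sqrt{\left(6 + p\right) - 10} = 4 - \sqrt{-4 + p}$)
$x{\left(10,19 \right)} 4 = \left(4 - \sqrt{-4 + 19}\right) 4 = \left(4 - \sqrt{15}\right) 4 = 16 - 4 \sqrt{15}$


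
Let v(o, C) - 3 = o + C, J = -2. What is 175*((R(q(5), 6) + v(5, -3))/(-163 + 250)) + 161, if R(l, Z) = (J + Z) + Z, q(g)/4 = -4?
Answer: 5544/29 ≈ 191.17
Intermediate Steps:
v(o, C) = 3 + C + o (v(o, C) = 3 + (o + C) = 3 + (C + o) = 3 + C + o)
q(g) = -16 (q(g) = 4*(-4) = -16)
R(l, Z) = -2 + 2*Z (R(l, Z) = (-2 + Z) + Z = -2 + 2*Z)
175*((R(q(5), 6) + v(5, -3))/(-163 + 250)) + 161 = 175*(((-2 + 2*6) + (3 - 3 + 5))/(-163 + 250)) + 161 = 175*(((-2 + 12) + 5)/87) + 161 = 175*((10 + 5)*(1/87)) + 161 = 175*(15*(1/87)) + 161 = 175*(5/29) + 161 = 875/29 + 161 = 5544/29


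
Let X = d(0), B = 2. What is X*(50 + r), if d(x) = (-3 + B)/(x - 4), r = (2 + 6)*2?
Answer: 33/2 ≈ 16.500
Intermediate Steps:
r = 16 (r = 8*2 = 16)
d(x) = -1/(-4 + x) (d(x) = (-3 + 2)/(x - 4) = -1/(-4 + x))
X = ¼ (X = -1/(-4 + 0) = -1/(-4) = -1*(-¼) = ¼ ≈ 0.25000)
X*(50 + r) = (50 + 16)/4 = (¼)*66 = 33/2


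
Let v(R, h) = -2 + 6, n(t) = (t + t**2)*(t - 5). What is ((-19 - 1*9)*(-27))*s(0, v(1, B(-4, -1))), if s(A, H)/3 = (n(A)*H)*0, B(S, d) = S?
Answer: 0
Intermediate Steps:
n(t) = (-5 + t)*(t + t**2) (n(t) = (t + t**2)*(-5 + t) = (-5 + t)*(t + t**2))
v(R, h) = 4
s(A, H) = 0 (s(A, H) = 3*(((A*(-5 + A**2 - 4*A))*H)*0) = 3*((A*H*(-5 + A**2 - 4*A))*0) = 3*0 = 0)
((-19 - 1*9)*(-27))*s(0, v(1, B(-4, -1))) = ((-19 - 1*9)*(-27))*0 = ((-19 - 9)*(-27))*0 = -28*(-27)*0 = 756*0 = 0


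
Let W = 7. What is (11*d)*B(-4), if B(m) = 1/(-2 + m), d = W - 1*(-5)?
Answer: -22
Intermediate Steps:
d = 12 (d = 7 - 1*(-5) = 7 + 5 = 12)
(11*d)*B(-4) = (11*12)/(-2 - 4) = 132/(-6) = 132*(-⅙) = -22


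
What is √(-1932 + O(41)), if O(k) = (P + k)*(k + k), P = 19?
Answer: 6*√83 ≈ 54.663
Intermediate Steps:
O(k) = 2*k*(19 + k) (O(k) = (19 + k)*(k + k) = (19 + k)*(2*k) = 2*k*(19 + k))
√(-1932 + O(41)) = √(-1932 + 2*41*(19 + 41)) = √(-1932 + 2*41*60) = √(-1932 + 4920) = √2988 = 6*√83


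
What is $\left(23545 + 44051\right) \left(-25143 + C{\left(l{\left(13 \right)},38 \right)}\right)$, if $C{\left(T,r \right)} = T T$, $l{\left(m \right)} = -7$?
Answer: $-1696254024$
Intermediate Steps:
$C{\left(T,r \right)} = T^{2}$
$\left(23545 + 44051\right) \left(-25143 + C{\left(l{\left(13 \right)},38 \right)}\right) = \left(23545 + 44051\right) \left(-25143 + \left(-7\right)^{2}\right) = 67596 \left(-25143 + 49\right) = 67596 \left(-25094\right) = -1696254024$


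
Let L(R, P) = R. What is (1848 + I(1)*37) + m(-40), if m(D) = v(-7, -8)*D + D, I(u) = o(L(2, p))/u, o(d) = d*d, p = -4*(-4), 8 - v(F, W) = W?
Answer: 1316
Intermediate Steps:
v(F, W) = 8 - W
p = 16
o(d) = d²
I(u) = 4/u (I(u) = 2²/u = 4/u)
m(D) = 17*D (m(D) = (8 - 1*(-8))*D + D = (8 + 8)*D + D = 16*D + D = 17*D)
(1848 + I(1)*37) + m(-40) = (1848 + (4/1)*37) + 17*(-40) = (1848 + (4*1)*37) - 680 = (1848 + 4*37) - 680 = (1848 + 148) - 680 = 1996 - 680 = 1316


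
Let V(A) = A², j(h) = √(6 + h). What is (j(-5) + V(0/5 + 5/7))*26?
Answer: 1924/49 ≈ 39.265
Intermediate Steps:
(j(-5) + V(0/5 + 5/7))*26 = (√(6 - 5) + (0/5 + 5/7)²)*26 = (√1 + (0*(⅕) + 5*(⅐))²)*26 = (1 + (0 + 5/7)²)*26 = (1 + (5/7)²)*26 = (1 + 25/49)*26 = (74/49)*26 = 1924/49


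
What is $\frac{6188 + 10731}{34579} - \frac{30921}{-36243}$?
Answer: $\frac{560804192}{417748899} \approx 1.3424$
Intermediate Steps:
$\frac{6188 + 10731}{34579} - \frac{30921}{-36243} = 16919 \cdot \frac{1}{34579} - - \frac{10307}{12081} = \frac{16919}{34579} + \frac{10307}{12081} = \frac{560804192}{417748899}$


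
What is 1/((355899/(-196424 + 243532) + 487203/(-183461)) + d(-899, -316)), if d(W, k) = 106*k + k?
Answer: -8642480788/292177217976341 ≈ -2.9580e-5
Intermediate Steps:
d(W, k) = 107*k
1/((355899/(-196424 + 243532) + 487203/(-183461)) + d(-899, -316)) = 1/((355899/(-196424 + 243532) + 487203/(-183461)) + 107*(-316)) = 1/((355899/47108 + 487203*(-1/183461)) - 33812) = 1/((355899*(1/47108) - 487203/183461) - 33812) = 1/((355899/47108 - 487203/183461) - 33812) = 1/(42342427515/8642480788 - 33812) = 1/(-292177217976341/8642480788) = -8642480788/292177217976341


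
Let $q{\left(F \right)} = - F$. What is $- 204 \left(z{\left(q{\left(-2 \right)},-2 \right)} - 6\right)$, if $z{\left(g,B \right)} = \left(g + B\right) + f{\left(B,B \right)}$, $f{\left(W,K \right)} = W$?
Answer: $1632$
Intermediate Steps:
$z{\left(g,B \right)} = g + 2 B$ ($z{\left(g,B \right)} = \left(g + B\right) + B = \left(B + g\right) + B = g + 2 B$)
$- 204 \left(z{\left(q{\left(-2 \right)},-2 \right)} - 6\right) = - 204 \left(\left(\left(-1\right) \left(-2\right) + 2 \left(-2\right)\right) - 6\right) = - 204 \left(\left(2 - 4\right) - 6\right) = - 204 \left(-2 - 6\right) = \left(-204\right) \left(-8\right) = 1632$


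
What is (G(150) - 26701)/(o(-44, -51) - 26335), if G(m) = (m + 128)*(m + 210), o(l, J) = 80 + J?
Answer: -73379/26306 ≈ -2.7894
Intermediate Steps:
G(m) = (128 + m)*(210 + m)
(G(150) - 26701)/(o(-44, -51) - 26335) = ((26880 + 150² + 338*150) - 26701)/((80 - 51) - 26335) = ((26880 + 22500 + 50700) - 26701)/(29 - 26335) = (100080 - 26701)/(-26306) = 73379*(-1/26306) = -73379/26306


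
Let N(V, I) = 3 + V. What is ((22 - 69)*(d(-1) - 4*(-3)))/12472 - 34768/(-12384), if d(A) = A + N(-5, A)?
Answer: 13387127/4826664 ≈ 2.7736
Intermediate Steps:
d(A) = -2 + A (d(A) = A + (3 - 5) = A - 2 = -2 + A)
((22 - 69)*(d(-1) - 4*(-3)))/12472 - 34768/(-12384) = ((22 - 69)*((-2 - 1) - 4*(-3)))/12472 - 34768/(-12384) = -47*(-3 + 12)*(1/12472) - 34768*(-1/12384) = -47*9*(1/12472) + 2173/774 = -423*1/12472 + 2173/774 = -423/12472 + 2173/774 = 13387127/4826664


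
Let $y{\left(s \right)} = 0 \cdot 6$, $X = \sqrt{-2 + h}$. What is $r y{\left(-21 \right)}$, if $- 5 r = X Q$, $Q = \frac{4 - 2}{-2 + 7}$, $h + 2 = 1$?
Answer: $0$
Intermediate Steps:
$h = -1$ ($h = -2 + 1 = -1$)
$X = i \sqrt{3}$ ($X = \sqrt{-2 - 1} = \sqrt{-3} = i \sqrt{3} \approx 1.732 i$)
$Q = \frac{2}{5} \approx 0.4$
$y{\left(s \right)} = 0$
$r = - \frac{2 i \sqrt{3}}{25}$ ($r = - \frac{i \sqrt{3} \cdot \frac{2}{5}}{5} = - \frac{\frac{2}{5} i \sqrt{3}}{5} = - \frac{2 i \sqrt{3}}{25} \approx - 0.13856 i$)
$r y{\left(-21 \right)} = - \frac{2 i \sqrt{3}}{25} \cdot 0 = 0$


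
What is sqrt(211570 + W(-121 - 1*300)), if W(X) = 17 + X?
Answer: sqrt(211166) ≈ 459.53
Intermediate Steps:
sqrt(211570 + W(-121 - 1*300)) = sqrt(211570 + (17 + (-121 - 1*300))) = sqrt(211570 + (17 + (-121 - 300))) = sqrt(211570 + (17 - 421)) = sqrt(211570 - 404) = sqrt(211166)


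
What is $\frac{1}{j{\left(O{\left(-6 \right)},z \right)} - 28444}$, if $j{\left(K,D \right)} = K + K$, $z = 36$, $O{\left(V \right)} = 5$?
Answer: $- \frac{1}{28434} \approx -3.5169 \cdot 10^{-5}$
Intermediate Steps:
$j{\left(K,D \right)} = 2 K$
$\frac{1}{j{\left(O{\left(-6 \right)},z \right)} - 28444} = \frac{1}{2 \cdot 5 - 28444} = \frac{1}{10 - 28444} = \frac{1}{-28434} = - \frac{1}{28434}$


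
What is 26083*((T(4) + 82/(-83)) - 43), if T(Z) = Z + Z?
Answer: -77909921/83 ≈ -9.3867e+5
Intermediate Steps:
T(Z) = 2*Z
26083*((T(4) + 82/(-83)) - 43) = 26083*((2*4 + 82/(-83)) - 43) = 26083*((8 + 82*(-1/83)) - 43) = 26083*((8 - 82/83) - 43) = 26083*(582/83 - 43) = 26083*(-2987/83) = -77909921/83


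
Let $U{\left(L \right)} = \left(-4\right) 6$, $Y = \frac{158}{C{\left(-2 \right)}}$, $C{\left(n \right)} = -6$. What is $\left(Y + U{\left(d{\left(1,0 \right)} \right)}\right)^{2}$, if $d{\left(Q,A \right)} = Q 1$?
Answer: $\frac{22801}{9} \approx 2533.4$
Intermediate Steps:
$d{\left(Q,A \right)} = Q$
$Y = - \frac{79}{3}$ ($Y = \frac{158}{-6} = 158 \left(- \frac{1}{6}\right) = - \frac{79}{3} \approx -26.333$)
$U{\left(L \right)} = -24$
$\left(Y + U{\left(d{\left(1,0 \right)} \right)}\right)^{2} = \left(- \frac{79}{3} - 24\right)^{2} = \left(- \frac{151}{3}\right)^{2} = \frac{22801}{9}$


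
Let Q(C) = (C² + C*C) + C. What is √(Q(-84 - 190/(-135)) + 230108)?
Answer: √177634322/27 ≈ 493.63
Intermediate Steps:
Q(C) = C + 2*C² (Q(C) = (C² + C²) + C = 2*C² + C = C + 2*C²)
√(Q(-84 - 190/(-135)) + 230108) = √((-84 - 190/(-135))*(1 + 2*(-84 - 190/(-135))) + 230108) = √((-84 - 190*(-1)/135)*(1 + 2*(-84 - 190*(-1)/135)) + 230108) = √((-84 - 1*(-38/27))*(1 + 2*(-84 - 1*(-38/27))) + 230108) = √((-84 + 38/27)*(1 + 2*(-84 + 38/27)) + 230108) = √(-2230*(1 + 2*(-2230/27))/27 + 230108) = √(-2230*(1 - 4460/27)/27 + 230108) = √(-2230/27*(-4433/27) + 230108) = √(9885590/729 + 230108) = √(177634322/729) = √177634322/27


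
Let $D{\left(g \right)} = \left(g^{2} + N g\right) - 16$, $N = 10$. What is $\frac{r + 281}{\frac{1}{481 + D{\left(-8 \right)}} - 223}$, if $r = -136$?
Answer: $- \frac{65105}{100126} \approx -0.65023$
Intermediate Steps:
$D{\left(g \right)} = -16 + g^{2} + 10 g$ ($D{\left(g \right)} = \left(g^{2} + 10 g\right) - 16 = -16 + g^{2} + 10 g$)
$\frac{r + 281}{\frac{1}{481 + D{\left(-8 \right)}} - 223} = \frac{-136 + 281}{\frac{1}{481 + \left(-16 + \left(-8\right)^{2} + 10 \left(-8\right)\right)} - 223} = \frac{145}{\frac{1}{481 - 32} - 223} = \frac{145}{\frac{1}{449} - 223} = \frac{145}{- \frac{100126}{449}} = 145 \left(- \frac{449}{100126}\right) = - \frac{65105}{100126}$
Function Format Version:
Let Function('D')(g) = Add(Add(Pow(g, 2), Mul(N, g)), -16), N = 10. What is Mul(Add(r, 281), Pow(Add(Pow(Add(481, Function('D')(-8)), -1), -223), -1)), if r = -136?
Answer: Rational(-65105, 100126) ≈ -0.65023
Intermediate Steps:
Function('D')(g) = Add(-16, Pow(g, 2), Mul(10, g)) (Function('D')(g) = Add(Add(Pow(g, 2), Mul(10, g)), -16) = Add(-16, Pow(g, 2), Mul(10, g)))
Mul(Add(r, 281), Pow(Add(Pow(Add(481, Function('D')(-8)), -1), -223), -1)) = Mul(Add(-136, 281), Pow(Add(Pow(Add(481, Add(-16, Pow(-8, 2), Mul(10, -8))), -1), -223), -1)) = Mul(145, Pow(Add(Pow(Add(481, Add(-16, 64, -80)), -1), -223), -1)) = Mul(145, Pow(Add(Pow(Add(481, -32), -1), -223), -1)) = Mul(145, Pow(Add(Pow(449, -1), -223), -1)) = Mul(145, Pow(Add(Rational(1, 449), -223), -1)) = Mul(145, Pow(Rational(-100126, 449), -1)) = Mul(145, Rational(-449, 100126)) = Rational(-65105, 100126)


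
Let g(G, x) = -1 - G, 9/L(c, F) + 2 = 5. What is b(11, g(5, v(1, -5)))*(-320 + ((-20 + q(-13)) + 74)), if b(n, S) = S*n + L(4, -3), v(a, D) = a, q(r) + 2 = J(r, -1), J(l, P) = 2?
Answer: 16758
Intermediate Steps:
q(r) = 0 (q(r) = -2 + 2 = 0)
L(c, F) = 3 (L(c, F) = 9/(-2 + 5) = 9/3 = 9*(1/3) = 3)
b(n, S) = 3 + S*n (b(n, S) = S*n + 3 = 3 + S*n)
b(11, g(5, v(1, -5)))*(-320 + ((-20 + q(-13)) + 74)) = (3 + (-1 - 1*5)*11)*(-320 + ((-20 + 0) + 74)) = (3 + (-1 - 5)*11)*(-320 + (-20 + 74)) = (3 - 6*11)*(-320 + 54) = (3 - 66)*(-266) = -63*(-266) = 16758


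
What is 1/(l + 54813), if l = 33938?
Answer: 1/88751 ≈ 1.1267e-5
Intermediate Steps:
1/(l + 54813) = 1/(33938 + 54813) = 1/88751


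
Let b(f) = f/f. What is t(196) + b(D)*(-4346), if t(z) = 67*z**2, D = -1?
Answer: 2569526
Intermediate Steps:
b(f) = 1
t(196) + b(D)*(-4346) = 67*196**2 + 1*(-4346) = 67*38416 - 4346 = 2573872 - 4346 = 2569526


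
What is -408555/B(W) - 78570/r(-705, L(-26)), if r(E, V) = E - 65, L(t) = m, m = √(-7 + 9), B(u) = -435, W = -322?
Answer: 2325102/2233 ≈ 1041.2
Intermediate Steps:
m = √2 ≈ 1.4142
L(t) = √2
r(E, V) = -65 + E
-408555/B(W) - 78570/r(-705, L(-26)) = -408555/(-435) - 78570/(-65 - 705) = -408555*(-1/435) - 78570/(-770) = 27237/29 - 78570*(-1/770) = 27237/29 + 7857/77 = 2325102/2233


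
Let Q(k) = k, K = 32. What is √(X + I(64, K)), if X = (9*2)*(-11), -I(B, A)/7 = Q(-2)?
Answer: 2*I*√46 ≈ 13.565*I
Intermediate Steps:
I(B, A) = 14 (I(B, A) = -7*(-2) = 14)
X = -198 (X = 18*(-11) = -198)
√(X + I(64, K)) = √(-198 + 14) = √(-184) = 2*I*√46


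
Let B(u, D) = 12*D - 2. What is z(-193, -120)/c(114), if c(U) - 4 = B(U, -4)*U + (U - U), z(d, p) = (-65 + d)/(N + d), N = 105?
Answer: -129/250624 ≈ -0.00051471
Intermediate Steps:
B(u, D) = -2 + 12*D
z(d, p) = (-65 + d)/(105 + d)
c(U) = 4 - 50*U (c(U) = 4 + ((-2 + 12*(-4))*U + (U - U)) = 4 + ((-2 - 48)*U + 0) = 4 + (-50*U + 0) = 4 - 50*U)
z(-193, -120)/c(114) = ((-65 - 193)/(105 - 193))/(4 - 50*114) = (-258/(-88))/(4 - 5700) = -1/88*(-258)/(-5696) = (129/44)*(-1/5696) = -129/250624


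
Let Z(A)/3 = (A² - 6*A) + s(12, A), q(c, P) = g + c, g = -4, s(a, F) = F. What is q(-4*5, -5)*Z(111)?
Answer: -847152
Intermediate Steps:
q(c, P) = -4 + c
Z(A) = -15*A + 3*A² (Z(A) = 3*((A² - 6*A) + A) = 3*(A² - 5*A) = -15*A + 3*A²)
q(-4*5, -5)*Z(111) = (-4 - 4*5)*(3*111*(-5 + 111)) = (-4 - 20)*(3*111*106) = -24*35298 = -847152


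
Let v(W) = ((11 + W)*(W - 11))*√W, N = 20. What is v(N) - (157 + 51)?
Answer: -208 + 558*√5 ≈ 1039.7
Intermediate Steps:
v(W) = √W*(-11 + W)*(11 + W) (v(W) = ((11 + W)*(-11 + W))*√W = ((-11 + W)*(11 + W))*√W = √W*(-11 + W)*(11 + W))
v(N) - (157 + 51) = √20*(-121 + 20²) - (157 + 51) = (2*√5)*(-121 + 400) - 1*208 = (2*√5)*279 - 208 = 558*√5 - 208 = -208 + 558*√5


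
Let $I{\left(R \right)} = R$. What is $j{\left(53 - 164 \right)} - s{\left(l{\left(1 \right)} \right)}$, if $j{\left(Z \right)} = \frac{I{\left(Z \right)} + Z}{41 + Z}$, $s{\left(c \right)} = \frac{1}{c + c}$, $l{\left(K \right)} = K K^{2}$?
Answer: $\frac{187}{70} \approx 2.6714$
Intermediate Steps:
$l{\left(K \right)} = K^{3}$
$s{\left(c \right)} = \frac{1}{2 c}$
$j{\left(Z \right)} = \frac{2 Z}{41 + Z}$ ($j{\left(Z \right)} = \frac{Z + Z}{41 + Z} = \frac{2 Z}{41 + Z}$)
$j{\left(53 - 164 \right)} - s{\left(l{\left(1 \right)} \right)} = \frac{2 \left(53 - 164\right)}{41 + \left(53 - 164\right)} - \frac{1}{2 \cdot 1^{3}} = \frac{2 \left(53 - 164\right)}{41 + \left(53 - 164\right)} - \frac{1}{2 \cdot 1} = 2 \left(-111\right) \frac{1}{41 - 111} - \frac{1}{2} \cdot 1 = 2 \left(-111\right) \frac{1}{-70} - \frac{1}{2} = 2 \left(-111\right) \left(- \frac{1}{70}\right) - \frac{1}{2} = \frac{111}{35} - \frac{1}{2} = \frac{187}{70}$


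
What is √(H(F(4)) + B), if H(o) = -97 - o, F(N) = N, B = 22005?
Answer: 148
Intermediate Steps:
√(H(F(4)) + B) = √((-97 - 1*4) + 22005) = √((-97 - 4) + 22005) = √(-101 + 22005) = √21904 = 148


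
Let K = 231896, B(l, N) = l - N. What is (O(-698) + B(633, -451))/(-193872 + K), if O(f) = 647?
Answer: 1731/38024 ≈ 0.045524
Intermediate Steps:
(O(-698) + B(633, -451))/(-193872 + K) = (647 + (633 - 1*(-451)))/(-193872 + 231896) = (647 + (633 + 451))/38024 = (647 + 1084)*(1/38024) = 1731*(1/38024) = 1731/38024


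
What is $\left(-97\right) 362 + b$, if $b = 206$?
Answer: $-34908$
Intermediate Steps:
$\left(-97\right) 362 + b = \left(-97\right) 362 + 206 = -35114 + 206 = -34908$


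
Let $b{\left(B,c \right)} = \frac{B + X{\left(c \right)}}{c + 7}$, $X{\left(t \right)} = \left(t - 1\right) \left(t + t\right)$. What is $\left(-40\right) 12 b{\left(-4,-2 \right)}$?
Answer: $-768$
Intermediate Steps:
$X{\left(t \right)} = 2 t \left(-1 + t\right)$ ($X{\left(t \right)} = \left(-1 + t\right) 2 t = 2 t \left(-1 + t\right)$)
$b{\left(B,c \right)} = \frac{B + 2 c \left(-1 + c\right)}{7 + c}$ ($b{\left(B,c \right)} = \frac{B + 2 c \left(-1 + c\right)}{c + 7} = \frac{B + 2 c \left(-1 + c\right)}{7 + c}$)
$\left(-40\right) 12 b{\left(-4,-2 \right)} = \left(-40\right) 12 \frac{-4 + 2 \left(-2\right) \left(-1 - 2\right)}{7 - 2} = - 480 \frac{-4 + 2 \left(-2\right) \left(-3\right)}{5} = - 480 \frac{-4 + 12}{5} = - 480 \cdot \frac{1}{5} \cdot 8 = \left(-480\right) \frac{8}{5} = -768$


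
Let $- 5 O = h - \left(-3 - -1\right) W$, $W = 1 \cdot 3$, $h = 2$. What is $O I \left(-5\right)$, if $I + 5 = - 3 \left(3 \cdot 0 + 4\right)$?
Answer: $-136$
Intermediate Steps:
$W = 3$
$O = - \frac{8}{5}$ ($O = - \frac{2 - \left(-3 - -1\right) 3}{5} = - \frac{2 - \left(-3 + 1\right) 3}{5} = - \frac{2 - \left(-2\right) 3}{5} = - \frac{2 - -6}{5} = - \frac{2 + 6}{5} = \left(- \frac{1}{5}\right) 8 = - \frac{8}{5} \approx -1.6$)
$I = -17$ ($I = -5 - 3 \left(3 \cdot 0 + 4\right) = -5 - 3 \left(0 + 4\right) = -5 - 12 = -17$)
$O I \left(-5\right) = \left(- \frac{8}{5}\right) \left(-17\right) \left(-5\right) = \frac{136}{5} \left(-5\right) = -136$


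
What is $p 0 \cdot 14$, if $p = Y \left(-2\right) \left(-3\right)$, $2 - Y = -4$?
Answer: $0$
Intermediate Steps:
$Y = 6$ ($Y = 2 - -4 = 2 + 4 = 6$)
$p = 36$ ($p = 6 \left(-2\right) \left(-3\right) = \left(-12\right) \left(-3\right) = 36$)
$p 0 \cdot 14 = 36 \cdot 0 \cdot 14 = 0 \cdot 14 = 0$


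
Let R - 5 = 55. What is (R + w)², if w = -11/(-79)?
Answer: 22572001/6241 ≈ 3616.7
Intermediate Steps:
w = 11/79 (w = -11*(-1/79) = 11/79 ≈ 0.13924)
R = 60 (R = 5 + 55 = 60)
(R + w)² = (60 + 11/79)² = (4751/79)² = 22572001/6241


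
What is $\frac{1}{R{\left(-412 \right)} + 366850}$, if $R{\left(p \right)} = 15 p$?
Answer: $\frac{1}{360670} \approx 2.7726 \cdot 10^{-6}$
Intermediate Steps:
$\frac{1}{R{\left(-412 \right)} + 366850} = \frac{1}{15 \left(-412\right) + 366850} = \frac{1}{-6180 + 366850} = \frac{1}{360670}$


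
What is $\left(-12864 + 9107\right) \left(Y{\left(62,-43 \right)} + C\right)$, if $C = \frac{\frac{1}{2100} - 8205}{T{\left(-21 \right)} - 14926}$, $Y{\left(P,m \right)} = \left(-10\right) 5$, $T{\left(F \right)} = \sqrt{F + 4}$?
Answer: $\frac{2556450024230323}{13760280450} - \frac{3807940279 i \sqrt{17}}{27520560900} \approx 1.8578 \cdot 10^{5} - 0.5705 i$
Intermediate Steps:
$T{\left(F \right)} = \sqrt{4 + F}$
$Y{\left(P,m \right)} = -50$
$C = - \frac{17230499}{2100 \left(-14926 + i \sqrt{17}\right)}$ ($C = \frac{\frac{1}{2100} - 8205}{\sqrt{4 - 21} - 14926} = \frac{\frac{1}{2100} - 8205}{\sqrt{-17} - 14926} = - \frac{17230499}{2100 \left(i \sqrt{17} - 14926\right)} = - \frac{17230499}{2100 \left(-14926 + i \sqrt{17}\right)} \approx 0.54971 + 0.00015185 i$)
$\left(-12864 + 9107\right) \left(Y{\left(62,-43 \right)} + C\right) = \left(-12864 + 9107\right) \left(-50 + \left(\frac{7564189061}{13760280450} + \frac{17230499 i \sqrt{17}}{467849535300}\right)\right) = - 3757 \left(- \frac{680449833439}{13760280450} + \frac{17230499 i \sqrt{17}}{467849535300}\right) = \frac{2556450024230323}{13760280450} - \frac{3807940279 i \sqrt{17}}{27520560900}$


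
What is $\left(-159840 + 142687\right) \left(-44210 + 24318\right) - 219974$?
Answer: $340987502$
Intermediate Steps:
$\left(-159840 + 142687\right) \left(-44210 + 24318\right) - 219974 = \left(-17153\right) \left(-19892\right) - 219974 = 341207476 - 219974 = 340987502$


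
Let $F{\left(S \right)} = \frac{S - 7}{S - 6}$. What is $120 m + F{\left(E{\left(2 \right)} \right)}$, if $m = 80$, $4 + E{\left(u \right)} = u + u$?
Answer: $\frac{57607}{6} \approx 9601.2$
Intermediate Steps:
$E{\left(u \right)} = -4 + 2 u$ ($E{\left(u \right)} = -4 + \left(u + u\right) = -4 + 2 u$)
$F{\left(S \right)} = \frac{-7 + S}{-6 + S}$
$120 m + F{\left(E{\left(2 \right)} \right)} = 120 \cdot 80 + \frac{-7 + \left(-4 + 2 \cdot 2\right)}{-6 + \left(-4 + 2 \cdot 2\right)} = 9600 + \frac{-7 + \left(-4 + 4\right)}{-6 + \left(-4 + 4\right)} = 9600 + \frac{-7 + 0}{-6 + 0} = 9600 + \frac{1}{-6} \left(-7\right) = 9600 - - \frac{7}{6} = 9600 + \frac{7}{6} = \frac{57607}{6}$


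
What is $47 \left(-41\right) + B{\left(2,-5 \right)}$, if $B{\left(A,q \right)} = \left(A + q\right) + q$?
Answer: $-1935$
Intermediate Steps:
$B{\left(A,q \right)} = A + 2 q$
$47 \left(-41\right) + B{\left(2,-5 \right)} = 47 \left(-41\right) + \left(2 + 2 \left(-5\right)\right) = -1927 + \left(2 - 10\right) = -1927 - 8 = -1935$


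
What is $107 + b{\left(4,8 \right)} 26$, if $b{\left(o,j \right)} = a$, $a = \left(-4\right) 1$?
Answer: $3$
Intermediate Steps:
$a = -4$
$b{\left(o,j \right)} = -4$
$107 + b{\left(4,8 \right)} 26 = 107 - 104 = 3$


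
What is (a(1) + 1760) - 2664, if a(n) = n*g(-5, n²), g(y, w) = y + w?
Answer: -908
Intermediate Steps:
g(y, w) = w + y
a(n) = n*(-5 + n²) (a(n) = n*(n² - 5) = n*(-5 + n²))
(a(1) + 1760) - 2664 = (1*(-5 + 1²) + 1760) - 2664 = (1*(-5 + 1) + 1760) - 2664 = (1*(-4) + 1760) - 2664 = (-4 + 1760) - 2664 = 1756 - 2664 = -908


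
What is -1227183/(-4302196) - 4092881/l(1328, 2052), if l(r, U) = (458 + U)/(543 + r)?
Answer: -16472634457360733/5399255980 ≈ -3.0509e+6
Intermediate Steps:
l(r, U) = (458 + U)/(543 + r)
-1227183/(-4302196) - 4092881/l(1328, 2052) = -1227183/(-4302196) - 4092881*(543 + 1328)/(458 + 2052) = -1227183*(-1/4302196) - 4092881/(2510/1871) = 1227183/4302196 - 4092881/((1/1871)*2510) = 1227183/4302196 - 4092881/2510/1871 = 1227183/4302196 - 4092881*1871/2510 = 1227183/4302196 - 7657780351/2510 = -16472634457360733/5399255980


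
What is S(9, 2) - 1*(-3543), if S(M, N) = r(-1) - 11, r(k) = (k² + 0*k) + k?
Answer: 3532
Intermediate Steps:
r(k) = k + k² (r(k) = (k² + 0) + k = k² + k = k + k²)
S(M, N) = -11 (S(M, N) = -(1 - 1) - 11 = -1*0 - 11 = 0 - 11 = -11)
S(9, 2) - 1*(-3543) = -11 - 1*(-3543) = -11 + 3543 = 3532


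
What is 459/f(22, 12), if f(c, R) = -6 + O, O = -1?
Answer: -459/7 ≈ -65.571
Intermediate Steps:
f(c, R) = -7 (f(c, R) = -6 - 1 = -7)
459/f(22, 12) = 459/(-7) = 459*(-1/7) = -459/7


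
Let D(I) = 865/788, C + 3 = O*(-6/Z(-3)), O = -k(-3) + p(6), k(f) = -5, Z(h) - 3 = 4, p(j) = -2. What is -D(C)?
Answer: -865/788 ≈ -1.0977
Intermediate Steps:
Z(h) = 7 (Z(h) = 3 + 4 = 7)
O = 3 (O = -1*(-5) - 2 = 5 - 2 = 3)
C = -39/7 (C = -3 + 3*(-6/7) = -3 - 18/7 = -39/7 ≈ -5.5714)
D(I) = 865/788 (D(I) = 865*(1/788) = 865/788)
-D(C) = -1*865/788 = -865/788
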